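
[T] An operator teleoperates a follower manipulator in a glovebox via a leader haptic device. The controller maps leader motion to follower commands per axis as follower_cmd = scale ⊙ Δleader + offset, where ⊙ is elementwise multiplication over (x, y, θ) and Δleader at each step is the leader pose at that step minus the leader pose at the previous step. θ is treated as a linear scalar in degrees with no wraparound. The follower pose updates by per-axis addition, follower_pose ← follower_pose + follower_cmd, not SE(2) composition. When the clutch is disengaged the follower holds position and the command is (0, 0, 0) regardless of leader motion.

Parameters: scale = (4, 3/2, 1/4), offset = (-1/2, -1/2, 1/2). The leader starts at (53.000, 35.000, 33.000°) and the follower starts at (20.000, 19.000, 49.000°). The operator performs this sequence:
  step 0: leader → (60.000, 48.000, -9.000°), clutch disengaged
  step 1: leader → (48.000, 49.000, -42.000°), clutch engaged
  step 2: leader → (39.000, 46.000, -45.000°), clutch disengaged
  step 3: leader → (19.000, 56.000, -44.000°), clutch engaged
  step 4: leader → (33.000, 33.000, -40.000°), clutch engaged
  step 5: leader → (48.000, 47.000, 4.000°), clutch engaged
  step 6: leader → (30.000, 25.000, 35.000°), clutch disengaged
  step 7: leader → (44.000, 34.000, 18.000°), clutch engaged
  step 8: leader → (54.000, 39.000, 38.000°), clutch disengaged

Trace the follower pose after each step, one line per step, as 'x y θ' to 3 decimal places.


step 0: Δleader=(7.000, 13.000, -42.000°), disengaged; cmd=(0,0,0) → follower holds at (20.000, 19.000, 49.000°)
step 1: Δleader=(-12.000, 1.000, -33.000°), engaged; cmd=(-48.500, 1.000, -7.750°) → follower=(-28.500, 20.000, 41.250°)
step 2: Δleader=(-9.000, -3.000, -3.000°), disengaged; cmd=(0,0,0) → follower holds at (-28.500, 20.000, 41.250°)
step 3: Δleader=(-20.000, 10.000, 1.000°), engaged; cmd=(-80.500, 14.500, 0.750°) → follower=(-109.000, 34.500, 42.000°)
step 4: Δleader=(14.000, -23.000, 4.000°), engaged; cmd=(55.500, -35.000, 1.500°) → follower=(-53.500, -0.500, 43.500°)
step 5: Δleader=(15.000, 14.000, 44.000°), engaged; cmd=(59.500, 20.500, 11.500°) → follower=(6.000, 20.000, 55.000°)
step 6: Δleader=(-18.000, -22.000, 31.000°), disengaged; cmd=(0,0,0) → follower holds at (6.000, 20.000, 55.000°)
step 7: Δleader=(14.000, 9.000, -17.000°), engaged; cmd=(55.500, 13.000, -3.750°) → follower=(61.500, 33.000, 51.250°)
step 8: Δleader=(10.000, 5.000, 20.000°), disengaged; cmd=(0,0,0) → follower holds at (61.500, 33.000, 51.250°)

20.000 19.000 49.000
-28.500 20.000 41.250
-28.500 20.000 41.250
-109.000 34.500 42.000
-53.500 -0.500 43.500
6.000 20.000 55.000
6.000 20.000 55.000
61.500 33.000 51.250
61.500 33.000 51.250


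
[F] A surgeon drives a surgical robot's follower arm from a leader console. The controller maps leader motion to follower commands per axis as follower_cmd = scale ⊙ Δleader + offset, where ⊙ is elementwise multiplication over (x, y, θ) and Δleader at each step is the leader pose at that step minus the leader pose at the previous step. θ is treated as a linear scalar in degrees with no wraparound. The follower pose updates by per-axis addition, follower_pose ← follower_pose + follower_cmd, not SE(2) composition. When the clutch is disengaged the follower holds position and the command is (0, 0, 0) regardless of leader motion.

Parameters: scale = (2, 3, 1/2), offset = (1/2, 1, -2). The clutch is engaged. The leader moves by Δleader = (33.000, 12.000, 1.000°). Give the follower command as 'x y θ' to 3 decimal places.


axis x: 2·33.000 + 1/2 = 66.500
axis y: 3·12.000 + 1 = 37.000
axis θ: 1/2·1.000 + -2 = -1.500

66.500 37.000 -1.500


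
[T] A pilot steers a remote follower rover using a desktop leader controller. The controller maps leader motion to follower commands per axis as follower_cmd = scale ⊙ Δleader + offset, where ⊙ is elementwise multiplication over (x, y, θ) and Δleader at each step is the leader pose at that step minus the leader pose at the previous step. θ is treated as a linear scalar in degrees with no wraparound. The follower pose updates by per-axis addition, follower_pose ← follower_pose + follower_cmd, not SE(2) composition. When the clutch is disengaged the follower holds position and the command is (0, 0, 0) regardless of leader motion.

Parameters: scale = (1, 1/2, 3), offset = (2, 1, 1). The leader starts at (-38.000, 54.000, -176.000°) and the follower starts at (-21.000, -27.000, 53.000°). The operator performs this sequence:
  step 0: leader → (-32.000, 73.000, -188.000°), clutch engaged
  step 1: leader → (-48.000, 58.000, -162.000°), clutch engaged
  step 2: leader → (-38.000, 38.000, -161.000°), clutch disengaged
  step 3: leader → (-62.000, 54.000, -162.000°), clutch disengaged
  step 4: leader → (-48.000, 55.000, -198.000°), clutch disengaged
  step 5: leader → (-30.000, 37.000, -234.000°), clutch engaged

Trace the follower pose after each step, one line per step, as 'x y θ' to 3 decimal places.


-13.000 -16.500 18.000
-27.000 -23.000 97.000
-27.000 -23.000 97.000
-27.000 -23.000 97.000
-27.000 -23.000 97.000
-7.000 -31.000 -10.000

step 0: Δleader=(6.000, 19.000, -12.000°), engaged; cmd=(8.000, 10.500, -35.000°) → follower=(-13.000, -16.500, 18.000°)
step 1: Δleader=(-16.000, -15.000, 26.000°), engaged; cmd=(-14.000, -6.500, 79.000°) → follower=(-27.000, -23.000, 97.000°)
step 2: Δleader=(10.000, -20.000, 1.000°), disengaged; cmd=(0,0,0) → follower holds at (-27.000, -23.000, 97.000°)
step 3: Δleader=(-24.000, 16.000, -1.000°), disengaged; cmd=(0,0,0) → follower holds at (-27.000, -23.000, 97.000°)
step 4: Δleader=(14.000, 1.000, -36.000°), disengaged; cmd=(0,0,0) → follower holds at (-27.000, -23.000, 97.000°)
step 5: Δleader=(18.000, -18.000, -36.000°), engaged; cmd=(20.000, -8.000, -107.000°) → follower=(-7.000, -31.000, -10.000°)


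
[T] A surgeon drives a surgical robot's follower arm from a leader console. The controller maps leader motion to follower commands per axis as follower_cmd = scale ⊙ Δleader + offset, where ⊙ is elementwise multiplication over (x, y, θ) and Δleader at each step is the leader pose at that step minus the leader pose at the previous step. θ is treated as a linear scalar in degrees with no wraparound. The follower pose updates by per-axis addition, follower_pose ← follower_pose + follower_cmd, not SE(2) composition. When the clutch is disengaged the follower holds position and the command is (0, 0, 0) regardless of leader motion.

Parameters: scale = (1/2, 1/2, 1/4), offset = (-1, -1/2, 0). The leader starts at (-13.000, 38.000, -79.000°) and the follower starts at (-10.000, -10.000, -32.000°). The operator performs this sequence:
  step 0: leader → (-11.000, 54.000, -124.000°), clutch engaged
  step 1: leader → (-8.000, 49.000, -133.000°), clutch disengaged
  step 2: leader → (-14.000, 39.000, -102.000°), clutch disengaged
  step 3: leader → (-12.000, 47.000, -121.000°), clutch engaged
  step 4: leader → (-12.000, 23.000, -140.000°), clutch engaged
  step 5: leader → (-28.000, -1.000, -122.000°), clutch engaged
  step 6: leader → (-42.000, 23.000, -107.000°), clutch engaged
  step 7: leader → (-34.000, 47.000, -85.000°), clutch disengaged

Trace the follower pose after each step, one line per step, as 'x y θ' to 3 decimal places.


step 0: Δleader=(2.000, 16.000, -45.000°), engaged; cmd=(0.000, 7.500, -11.250°) → follower=(-10.000, -2.500, -43.250°)
step 1: Δleader=(3.000, -5.000, -9.000°), disengaged; cmd=(0,0,0) → follower holds at (-10.000, -2.500, -43.250°)
step 2: Δleader=(-6.000, -10.000, 31.000°), disengaged; cmd=(0,0,0) → follower holds at (-10.000, -2.500, -43.250°)
step 3: Δleader=(2.000, 8.000, -19.000°), engaged; cmd=(0.000, 3.500, -4.750°) → follower=(-10.000, 1.000, -48.000°)
step 4: Δleader=(0.000, -24.000, -19.000°), engaged; cmd=(-1.000, -12.500, -4.750°) → follower=(-11.000, -11.500, -52.750°)
step 5: Δleader=(-16.000, -24.000, 18.000°), engaged; cmd=(-9.000, -12.500, 4.500°) → follower=(-20.000, -24.000, -48.250°)
step 6: Δleader=(-14.000, 24.000, 15.000°), engaged; cmd=(-8.000, 11.500, 3.750°) → follower=(-28.000, -12.500, -44.500°)
step 7: Δleader=(8.000, 24.000, 22.000°), disengaged; cmd=(0,0,0) → follower holds at (-28.000, -12.500, -44.500°)

-10.000 -2.500 -43.250
-10.000 -2.500 -43.250
-10.000 -2.500 -43.250
-10.000 1.000 -48.000
-11.000 -11.500 -52.750
-20.000 -24.000 -48.250
-28.000 -12.500 -44.500
-28.000 -12.500 -44.500


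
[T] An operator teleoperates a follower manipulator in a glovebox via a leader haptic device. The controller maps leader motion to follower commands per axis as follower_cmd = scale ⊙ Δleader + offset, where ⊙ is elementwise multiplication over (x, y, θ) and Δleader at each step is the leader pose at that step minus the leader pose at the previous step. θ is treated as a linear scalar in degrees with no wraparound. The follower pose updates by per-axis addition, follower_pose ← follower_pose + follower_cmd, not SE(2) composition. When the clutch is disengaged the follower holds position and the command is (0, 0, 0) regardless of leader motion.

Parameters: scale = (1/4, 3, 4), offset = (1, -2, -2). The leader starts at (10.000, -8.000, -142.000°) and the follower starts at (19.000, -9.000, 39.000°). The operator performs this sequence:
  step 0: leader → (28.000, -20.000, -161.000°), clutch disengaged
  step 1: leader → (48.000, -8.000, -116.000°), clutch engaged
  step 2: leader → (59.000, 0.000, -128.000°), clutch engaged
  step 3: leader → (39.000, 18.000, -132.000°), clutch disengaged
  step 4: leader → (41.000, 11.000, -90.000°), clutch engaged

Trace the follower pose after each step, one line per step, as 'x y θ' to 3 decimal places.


step 0: Δleader=(18.000, -12.000, -19.000°), disengaged; cmd=(0,0,0) → follower holds at (19.000, -9.000, 39.000°)
step 1: Δleader=(20.000, 12.000, 45.000°), engaged; cmd=(6.000, 34.000, 178.000°) → follower=(25.000, 25.000, 217.000°)
step 2: Δleader=(11.000, 8.000, -12.000°), engaged; cmd=(3.750, 22.000, -50.000°) → follower=(28.750, 47.000, 167.000°)
step 3: Δleader=(-20.000, 18.000, -4.000°), disengaged; cmd=(0,0,0) → follower holds at (28.750, 47.000, 167.000°)
step 4: Δleader=(2.000, -7.000, 42.000°), engaged; cmd=(1.500, -23.000, 166.000°) → follower=(30.250, 24.000, 333.000°)

19.000 -9.000 39.000
25.000 25.000 217.000
28.750 47.000 167.000
28.750 47.000 167.000
30.250 24.000 333.000


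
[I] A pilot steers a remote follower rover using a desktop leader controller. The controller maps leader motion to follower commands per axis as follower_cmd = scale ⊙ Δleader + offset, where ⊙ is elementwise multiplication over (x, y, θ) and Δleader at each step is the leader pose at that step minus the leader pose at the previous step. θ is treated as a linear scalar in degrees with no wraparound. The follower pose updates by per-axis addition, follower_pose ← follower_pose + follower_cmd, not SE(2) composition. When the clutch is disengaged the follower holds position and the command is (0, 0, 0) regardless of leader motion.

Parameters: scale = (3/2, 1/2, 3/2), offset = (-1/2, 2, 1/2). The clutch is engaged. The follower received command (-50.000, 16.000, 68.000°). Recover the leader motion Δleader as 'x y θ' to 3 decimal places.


-33.000 28.000 45.000

axis x: (-50.000 − -1/2) / (3/2) = -33.000
axis y: (16.000 − 2) / (1/2) = 28.000
axis θ: (68.000 − 1/2) / (3/2) = 45.000


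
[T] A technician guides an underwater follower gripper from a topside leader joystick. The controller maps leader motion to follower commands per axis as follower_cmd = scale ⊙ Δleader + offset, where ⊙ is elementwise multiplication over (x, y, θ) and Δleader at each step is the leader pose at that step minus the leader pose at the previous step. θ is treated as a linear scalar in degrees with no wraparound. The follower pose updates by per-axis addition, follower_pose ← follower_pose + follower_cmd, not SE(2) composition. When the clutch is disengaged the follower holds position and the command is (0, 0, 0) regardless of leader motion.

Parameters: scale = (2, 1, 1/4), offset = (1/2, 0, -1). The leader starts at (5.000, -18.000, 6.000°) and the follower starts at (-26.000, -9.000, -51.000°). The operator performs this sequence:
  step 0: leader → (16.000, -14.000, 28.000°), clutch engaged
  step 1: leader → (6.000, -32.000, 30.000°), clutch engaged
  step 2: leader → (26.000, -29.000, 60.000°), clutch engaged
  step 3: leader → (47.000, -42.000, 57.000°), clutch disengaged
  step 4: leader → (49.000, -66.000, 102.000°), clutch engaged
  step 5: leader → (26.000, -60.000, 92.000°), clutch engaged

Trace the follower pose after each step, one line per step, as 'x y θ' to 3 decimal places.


step 0: Δleader=(11.000, 4.000, 22.000°), engaged; cmd=(22.500, 4.000, 4.500°) → follower=(-3.500, -5.000, -46.500°)
step 1: Δleader=(-10.000, -18.000, 2.000°), engaged; cmd=(-19.500, -18.000, -0.500°) → follower=(-23.000, -23.000, -47.000°)
step 2: Δleader=(20.000, 3.000, 30.000°), engaged; cmd=(40.500, 3.000, 6.500°) → follower=(17.500, -20.000, -40.500°)
step 3: Δleader=(21.000, -13.000, -3.000°), disengaged; cmd=(0,0,0) → follower holds at (17.500, -20.000, -40.500°)
step 4: Δleader=(2.000, -24.000, 45.000°), engaged; cmd=(4.500, -24.000, 10.250°) → follower=(22.000, -44.000, -30.250°)
step 5: Δleader=(-23.000, 6.000, -10.000°), engaged; cmd=(-45.500, 6.000, -3.500°) → follower=(-23.500, -38.000, -33.750°)

-3.500 -5.000 -46.500
-23.000 -23.000 -47.000
17.500 -20.000 -40.500
17.500 -20.000 -40.500
22.000 -44.000 -30.250
-23.500 -38.000 -33.750


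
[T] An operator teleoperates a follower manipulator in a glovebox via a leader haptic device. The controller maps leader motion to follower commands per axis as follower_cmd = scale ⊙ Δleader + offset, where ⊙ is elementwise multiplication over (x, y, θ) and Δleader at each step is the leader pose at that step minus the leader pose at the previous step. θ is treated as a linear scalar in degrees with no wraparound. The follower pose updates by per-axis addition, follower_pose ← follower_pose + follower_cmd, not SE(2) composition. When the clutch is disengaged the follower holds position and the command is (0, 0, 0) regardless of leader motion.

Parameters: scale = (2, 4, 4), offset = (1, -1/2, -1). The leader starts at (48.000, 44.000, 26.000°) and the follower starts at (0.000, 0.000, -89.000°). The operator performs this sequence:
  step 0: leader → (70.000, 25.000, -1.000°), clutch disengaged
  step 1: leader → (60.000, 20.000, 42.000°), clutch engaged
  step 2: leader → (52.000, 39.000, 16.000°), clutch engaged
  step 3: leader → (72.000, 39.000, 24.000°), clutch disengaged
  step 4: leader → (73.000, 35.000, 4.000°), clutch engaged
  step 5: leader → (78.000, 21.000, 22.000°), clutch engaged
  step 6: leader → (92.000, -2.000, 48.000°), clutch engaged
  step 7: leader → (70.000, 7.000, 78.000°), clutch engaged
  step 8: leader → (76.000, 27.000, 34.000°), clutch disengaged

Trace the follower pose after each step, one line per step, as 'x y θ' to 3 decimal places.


0.000 0.000 -89.000
-19.000 -20.500 82.000
-34.000 55.000 -23.000
-34.000 55.000 -23.000
-31.000 38.500 -104.000
-20.000 -18.000 -33.000
9.000 -110.500 70.000
-34.000 -75.000 189.000
-34.000 -75.000 189.000

step 0: Δleader=(22.000, -19.000, -27.000°), disengaged; cmd=(0,0,0) → follower holds at (0.000, 0.000, -89.000°)
step 1: Δleader=(-10.000, -5.000, 43.000°), engaged; cmd=(-19.000, -20.500, 171.000°) → follower=(-19.000, -20.500, 82.000°)
step 2: Δleader=(-8.000, 19.000, -26.000°), engaged; cmd=(-15.000, 75.500, -105.000°) → follower=(-34.000, 55.000, -23.000°)
step 3: Δleader=(20.000, 0.000, 8.000°), disengaged; cmd=(0,0,0) → follower holds at (-34.000, 55.000, -23.000°)
step 4: Δleader=(1.000, -4.000, -20.000°), engaged; cmd=(3.000, -16.500, -81.000°) → follower=(-31.000, 38.500, -104.000°)
step 5: Δleader=(5.000, -14.000, 18.000°), engaged; cmd=(11.000, -56.500, 71.000°) → follower=(-20.000, -18.000, -33.000°)
step 6: Δleader=(14.000, -23.000, 26.000°), engaged; cmd=(29.000, -92.500, 103.000°) → follower=(9.000, -110.500, 70.000°)
step 7: Δleader=(-22.000, 9.000, 30.000°), engaged; cmd=(-43.000, 35.500, 119.000°) → follower=(-34.000, -75.000, 189.000°)
step 8: Δleader=(6.000, 20.000, -44.000°), disengaged; cmd=(0,0,0) → follower holds at (-34.000, -75.000, 189.000°)


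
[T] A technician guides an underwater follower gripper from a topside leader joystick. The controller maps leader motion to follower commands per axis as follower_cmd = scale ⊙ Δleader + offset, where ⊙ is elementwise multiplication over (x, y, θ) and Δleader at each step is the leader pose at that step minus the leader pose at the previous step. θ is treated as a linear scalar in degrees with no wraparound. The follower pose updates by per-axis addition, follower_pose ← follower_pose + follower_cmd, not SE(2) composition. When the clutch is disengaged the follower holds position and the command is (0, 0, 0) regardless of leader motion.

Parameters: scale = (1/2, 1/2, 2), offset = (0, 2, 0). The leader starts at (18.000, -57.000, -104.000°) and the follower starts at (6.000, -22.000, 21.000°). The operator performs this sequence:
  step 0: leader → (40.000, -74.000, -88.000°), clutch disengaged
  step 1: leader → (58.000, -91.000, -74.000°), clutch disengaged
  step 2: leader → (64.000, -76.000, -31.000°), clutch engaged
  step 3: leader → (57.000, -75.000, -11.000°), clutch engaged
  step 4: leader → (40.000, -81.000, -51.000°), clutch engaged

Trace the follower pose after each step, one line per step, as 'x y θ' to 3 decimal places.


step 0: Δleader=(22.000, -17.000, 16.000°), disengaged; cmd=(0,0,0) → follower holds at (6.000, -22.000, 21.000°)
step 1: Δleader=(18.000, -17.000, 14.000°), disengaged; cmd=(0,0,0) → follower holds at (6.000, -22.000, 21.000°)
step 2: Δleader=(6.000, 15.000, 43.000°), engaged; cmd=(3.000, 9.500, 86.000°) → follower=(9.000, -12.500, 107.000°)
step 3: Δleader=(-7.000, 1.000, 20.000°), engaged; cmd=(-3.500, 2.500, 40.000°) → follower=(5.500, -10.000, 147.000°)
step 4: Δleader=(-17.000, -6.000, -40.000°), engaged; cmd=(-8.500, -1.000, -80.000°) → follower=(-3.000, -11.000, 67.000°)

6.000 -22.000 21.000
6.000 -22.000 21.000
9.000 -12.500 107.000
5.500 -10.000 147.000
-3.000 -11.000 67.000


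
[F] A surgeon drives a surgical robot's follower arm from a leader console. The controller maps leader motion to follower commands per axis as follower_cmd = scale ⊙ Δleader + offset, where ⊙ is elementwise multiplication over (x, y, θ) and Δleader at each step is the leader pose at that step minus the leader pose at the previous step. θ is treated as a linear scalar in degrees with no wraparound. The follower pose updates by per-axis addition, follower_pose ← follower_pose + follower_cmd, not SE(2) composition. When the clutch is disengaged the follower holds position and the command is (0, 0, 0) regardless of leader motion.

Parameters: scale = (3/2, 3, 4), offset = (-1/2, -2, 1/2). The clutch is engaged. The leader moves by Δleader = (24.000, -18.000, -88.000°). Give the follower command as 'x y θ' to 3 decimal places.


35.500 -56.000 -351.500

axis x: 3/2·24.000 + -1/2 = 35.500
axis y: 3·-18.000 + -2 = -56.000
axis θ: 4·-88.000 + 1/2 = -351.500


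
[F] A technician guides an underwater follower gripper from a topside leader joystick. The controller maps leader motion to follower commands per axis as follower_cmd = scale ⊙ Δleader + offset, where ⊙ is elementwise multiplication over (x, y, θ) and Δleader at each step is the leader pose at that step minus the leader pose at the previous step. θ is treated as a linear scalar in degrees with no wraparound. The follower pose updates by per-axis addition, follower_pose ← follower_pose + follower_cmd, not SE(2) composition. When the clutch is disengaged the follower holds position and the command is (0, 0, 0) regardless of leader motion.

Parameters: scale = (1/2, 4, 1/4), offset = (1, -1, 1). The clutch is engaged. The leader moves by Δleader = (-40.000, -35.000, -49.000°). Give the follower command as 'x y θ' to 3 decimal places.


-19.000 -141.000 -11.250

axis x: 1/2·-40.000 + 1 = -19.000
axis y: 4·-35.000 + -1 = -141.000
axis θ: 1/4·-49.000 + 1 = -11.250


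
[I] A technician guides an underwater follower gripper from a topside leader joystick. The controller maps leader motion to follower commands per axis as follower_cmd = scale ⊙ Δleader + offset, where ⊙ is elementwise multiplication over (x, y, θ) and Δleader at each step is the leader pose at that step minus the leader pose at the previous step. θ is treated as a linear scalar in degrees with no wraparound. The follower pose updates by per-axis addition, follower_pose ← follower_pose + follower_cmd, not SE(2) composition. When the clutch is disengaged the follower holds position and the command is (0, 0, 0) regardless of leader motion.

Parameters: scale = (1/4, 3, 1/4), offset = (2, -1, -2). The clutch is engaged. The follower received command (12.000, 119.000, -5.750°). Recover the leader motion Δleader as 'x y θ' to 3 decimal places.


axis x: (12.000 − 2) / (1/4) = 40.000
axis y: (119.000 − -1) / (3) = 40.000
axis θ: (-5.750 − -2) / (1/4) = -15.000

40.000 40.000 -15.000


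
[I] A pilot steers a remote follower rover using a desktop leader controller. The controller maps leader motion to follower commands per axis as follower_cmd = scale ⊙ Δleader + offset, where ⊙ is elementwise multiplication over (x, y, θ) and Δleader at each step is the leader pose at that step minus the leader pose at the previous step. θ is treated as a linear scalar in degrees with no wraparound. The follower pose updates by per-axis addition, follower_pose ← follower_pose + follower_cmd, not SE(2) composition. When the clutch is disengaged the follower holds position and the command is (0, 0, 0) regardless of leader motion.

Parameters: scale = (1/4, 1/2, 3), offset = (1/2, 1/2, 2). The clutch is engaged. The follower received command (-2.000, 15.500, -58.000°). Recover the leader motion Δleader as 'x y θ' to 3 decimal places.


-10.000 30.000 -20.000

axis x: (-2.000 − 1/2) / (1/4) = -10.000
axis y: (15.500 − 1/2) / (1/2) = 30.000
axis θ: (-58.000 − 2) / (3) = -20.000


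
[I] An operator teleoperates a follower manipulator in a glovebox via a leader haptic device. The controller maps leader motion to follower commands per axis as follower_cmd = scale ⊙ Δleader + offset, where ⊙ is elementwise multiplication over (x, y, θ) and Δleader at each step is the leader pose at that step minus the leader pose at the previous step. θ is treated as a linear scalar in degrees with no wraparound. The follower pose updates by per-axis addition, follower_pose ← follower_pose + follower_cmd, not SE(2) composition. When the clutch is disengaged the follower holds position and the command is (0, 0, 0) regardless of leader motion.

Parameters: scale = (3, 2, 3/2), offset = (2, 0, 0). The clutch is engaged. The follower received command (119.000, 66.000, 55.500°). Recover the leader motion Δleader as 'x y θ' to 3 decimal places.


axis x: (119.000 − 2) / (3) = 39.000
axis y: (66.000 − 0) / (2) = 33.000
axis θ: (55.500 − 0) / (3/2) = 37.000

39.000 33.000 37.000


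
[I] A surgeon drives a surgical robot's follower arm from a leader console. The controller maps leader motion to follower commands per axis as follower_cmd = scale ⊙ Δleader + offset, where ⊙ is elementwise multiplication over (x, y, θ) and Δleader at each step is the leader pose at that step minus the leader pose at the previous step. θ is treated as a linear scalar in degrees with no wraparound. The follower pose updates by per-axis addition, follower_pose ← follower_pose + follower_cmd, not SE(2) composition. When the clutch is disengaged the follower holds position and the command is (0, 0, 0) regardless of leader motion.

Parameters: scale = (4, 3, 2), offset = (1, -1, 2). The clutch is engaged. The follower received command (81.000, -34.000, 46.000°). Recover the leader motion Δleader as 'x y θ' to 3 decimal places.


20.000 -11.000 22.000

axis x: (81.000 − 1) / (4) = 20.000
axis y: (-34.000 − -1) / (3) = -11.000
axis θ: (46.000 − 2) / (2) = 22.000


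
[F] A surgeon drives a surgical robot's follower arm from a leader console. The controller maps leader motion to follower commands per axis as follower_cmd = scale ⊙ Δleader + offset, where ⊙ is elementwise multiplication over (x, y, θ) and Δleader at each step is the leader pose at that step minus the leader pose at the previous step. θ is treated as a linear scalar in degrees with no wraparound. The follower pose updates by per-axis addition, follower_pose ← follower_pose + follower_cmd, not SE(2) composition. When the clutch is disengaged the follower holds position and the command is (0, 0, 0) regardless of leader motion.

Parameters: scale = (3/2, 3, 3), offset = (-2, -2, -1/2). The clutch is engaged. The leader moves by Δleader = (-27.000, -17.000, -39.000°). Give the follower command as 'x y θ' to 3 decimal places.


axis x: 3/2·-27.000 + -2 = -42.500
axis y: 3·-17.000 + -2 = -53.000
axis θ: 3·-39.000 + -1/2 = -117.500

-42.500 -53.000 -117.500


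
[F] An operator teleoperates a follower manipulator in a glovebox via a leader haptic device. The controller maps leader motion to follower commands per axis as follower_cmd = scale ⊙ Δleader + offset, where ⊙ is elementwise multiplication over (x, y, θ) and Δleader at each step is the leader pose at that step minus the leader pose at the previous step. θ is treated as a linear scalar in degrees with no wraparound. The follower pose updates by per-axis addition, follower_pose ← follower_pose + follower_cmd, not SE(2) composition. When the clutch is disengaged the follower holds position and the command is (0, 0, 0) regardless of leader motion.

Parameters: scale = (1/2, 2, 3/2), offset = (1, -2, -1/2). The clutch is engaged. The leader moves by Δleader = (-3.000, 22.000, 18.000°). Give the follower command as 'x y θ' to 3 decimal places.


-0.500 42.000 26.500

axis x: 1/2·-3.000 + 1 = -0.500
axis y: 2·22.000 + -2 = 42.000
axis θ: 3/2·18.000 + -1/2 = 26.500


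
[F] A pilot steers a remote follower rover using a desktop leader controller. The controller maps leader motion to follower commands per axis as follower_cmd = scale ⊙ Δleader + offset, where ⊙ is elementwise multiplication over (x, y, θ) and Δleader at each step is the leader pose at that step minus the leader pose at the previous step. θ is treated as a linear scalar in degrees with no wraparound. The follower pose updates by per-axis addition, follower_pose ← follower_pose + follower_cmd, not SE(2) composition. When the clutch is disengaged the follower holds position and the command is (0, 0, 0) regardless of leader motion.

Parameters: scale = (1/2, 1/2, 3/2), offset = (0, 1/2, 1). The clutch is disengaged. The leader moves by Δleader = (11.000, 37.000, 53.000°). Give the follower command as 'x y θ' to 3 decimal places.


0.000 0.000 0.000

clutch disengaged → follower holds; cmd = (0, 0, 0)


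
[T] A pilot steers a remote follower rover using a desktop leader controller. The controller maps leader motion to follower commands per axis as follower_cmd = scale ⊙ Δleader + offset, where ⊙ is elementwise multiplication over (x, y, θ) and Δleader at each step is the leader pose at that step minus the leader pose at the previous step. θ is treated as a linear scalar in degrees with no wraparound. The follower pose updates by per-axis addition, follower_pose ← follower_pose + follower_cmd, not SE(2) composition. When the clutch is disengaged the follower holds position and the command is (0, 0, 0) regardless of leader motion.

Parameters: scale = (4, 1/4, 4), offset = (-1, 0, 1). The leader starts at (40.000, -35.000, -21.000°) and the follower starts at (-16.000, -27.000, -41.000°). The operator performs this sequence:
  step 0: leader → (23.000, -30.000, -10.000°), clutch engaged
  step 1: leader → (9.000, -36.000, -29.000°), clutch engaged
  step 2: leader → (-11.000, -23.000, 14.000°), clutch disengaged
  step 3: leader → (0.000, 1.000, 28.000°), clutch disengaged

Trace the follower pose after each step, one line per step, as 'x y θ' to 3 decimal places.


-85.000 -25.750 4.000
-142.000 -27.250 -71.000
-142.000 -27.250 -71.000
-142.000 -27.250 -71.000

step 0: Δleader=(-17.000, 5.000, 11.000°), engaged; cmd=(-69.000, 1.250, 45.000°) → follower=(-85.000, -25.750, 4.000°)
step 1: Δleader=(-14.000, -6.000, -19.000°), engaged; cmd=(-57.000, -1.500, -75.000°) → follower=(-142.000, -27.250, -71.000°)
step 2: Δleader=(-20.000, 13.000, 43.000°), disengaged; cmd=(0,0,0) → follower holds at (-142.000, -27.250, -71.000°)
step 3: Δleader=(11.000, 24.000, 14.000°), disengaged; cmd=(0,0,0) → follower holds at (-142.000, -27.250, -71.000°)


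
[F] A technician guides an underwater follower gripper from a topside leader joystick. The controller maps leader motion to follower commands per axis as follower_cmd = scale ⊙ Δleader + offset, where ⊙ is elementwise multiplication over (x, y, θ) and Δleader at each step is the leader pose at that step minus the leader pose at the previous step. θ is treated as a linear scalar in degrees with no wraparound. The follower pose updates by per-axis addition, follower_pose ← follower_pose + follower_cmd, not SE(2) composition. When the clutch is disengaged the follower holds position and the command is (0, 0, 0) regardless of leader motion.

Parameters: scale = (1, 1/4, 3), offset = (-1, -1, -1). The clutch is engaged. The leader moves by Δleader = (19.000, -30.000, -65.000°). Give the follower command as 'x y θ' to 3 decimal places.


axis x: 1·19.000 + -1 = 18.000
axis y: 1/4·-30.000 + -1 = -8.500
axis θ: 3·-65.000 + -1 = -196.000

18.000 -8.500 -196.000


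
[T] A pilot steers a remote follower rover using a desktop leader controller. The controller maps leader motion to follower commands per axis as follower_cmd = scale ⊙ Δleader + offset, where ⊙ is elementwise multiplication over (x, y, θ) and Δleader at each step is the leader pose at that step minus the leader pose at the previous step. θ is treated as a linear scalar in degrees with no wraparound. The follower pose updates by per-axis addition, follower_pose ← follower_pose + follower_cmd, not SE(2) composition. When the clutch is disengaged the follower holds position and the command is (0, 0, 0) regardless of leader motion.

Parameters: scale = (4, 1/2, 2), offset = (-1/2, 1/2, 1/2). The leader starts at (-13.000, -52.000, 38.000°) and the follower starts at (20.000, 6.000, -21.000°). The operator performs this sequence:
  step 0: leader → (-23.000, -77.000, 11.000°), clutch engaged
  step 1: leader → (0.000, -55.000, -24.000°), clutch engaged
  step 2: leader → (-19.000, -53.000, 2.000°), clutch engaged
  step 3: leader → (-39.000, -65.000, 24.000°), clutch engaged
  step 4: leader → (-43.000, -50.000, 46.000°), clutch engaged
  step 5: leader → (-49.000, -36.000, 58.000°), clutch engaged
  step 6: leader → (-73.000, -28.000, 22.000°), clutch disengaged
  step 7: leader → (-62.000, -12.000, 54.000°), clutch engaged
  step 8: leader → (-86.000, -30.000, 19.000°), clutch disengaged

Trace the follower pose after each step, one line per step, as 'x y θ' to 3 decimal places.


-20.500 -6.000 -74.500
71.000 5.500 -144.000
-5.500 7.000 -91.500
-86.000 1.500 -47.000
-102.500 9.500 -2.500
-127.000 17.000 22.000
-127.000 17.000 22.000
-83.500 25.500 86.500
-83.500 25.500 86.500

step 0: Δleader=(-10.000, -25.000, -27.000°), engaged; cmd=(-40.500, -12.000, -53.500°) → follower=(-20.500, -6.000, -74.500°)
step 1: Δleader=(23.000, 22.000, -35.000°), engaged; cmd=(91.500, 11.500, -69.500°) → follower=(71.000, 5.500, -144.000°)
step 2: Δleader=(-19.000, 2.000, 26.000°), engaged; cmd=(-76.500, 1.500, 52.500°) → follower=(-5.500, 7.000, -91.500°)
step 3: Δleader=(-20.000, -12.000, 22.000°), engaged; cmd=(-80.500, -5.500, 44.500°) → follower=(-86.000, 1.500, -47.000°)
step 4: Δleader=(-4.000, 15.000, 22.000°), engaged; cmd=(-16.500, 8.000, 44.500°) → follower=(-102.500, 9.500, -2.500°)
step 5: Δleader=(-6.000, 14.000, 12.000°), engaged; cmd=(-24.500, 7.500, 24.500°) → follower=(-127.000, 17.000, 22.000°)
step 6: Δleader=(-24.000, 8.000, -36.000°), disengaged; cmd=(0,0,0) → follower holds at (-127.000, 17.000, 22.000°)
step 7: Δleader=(11.000, 16.000, 32.000°), engaged; cmd=(43.500, 8.500, 64.500°) → follower=(-83.500, 25.500, 86.500°)
step 8: Δleader=(-24.000, -18.000, -35.000°), disengaged; cmd=(0,0,0) → follower holds at (-83.500, 25.500, 86.500°)


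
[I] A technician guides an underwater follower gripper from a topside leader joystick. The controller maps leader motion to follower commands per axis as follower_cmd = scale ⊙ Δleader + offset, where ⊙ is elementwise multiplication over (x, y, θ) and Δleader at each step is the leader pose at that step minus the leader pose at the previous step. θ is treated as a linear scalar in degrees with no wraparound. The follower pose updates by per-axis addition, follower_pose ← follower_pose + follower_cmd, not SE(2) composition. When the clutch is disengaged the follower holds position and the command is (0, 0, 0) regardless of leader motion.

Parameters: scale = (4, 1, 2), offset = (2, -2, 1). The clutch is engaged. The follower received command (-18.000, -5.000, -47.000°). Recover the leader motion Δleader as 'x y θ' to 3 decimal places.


axis x: (-18.000 − 2) / (4) = -5.000
axis y: (-5.000 − -2) / (1) = -3.000
axis θ: (-47.000 − 1) / (2) = -24.000

-5.000 -3.000 -24.000


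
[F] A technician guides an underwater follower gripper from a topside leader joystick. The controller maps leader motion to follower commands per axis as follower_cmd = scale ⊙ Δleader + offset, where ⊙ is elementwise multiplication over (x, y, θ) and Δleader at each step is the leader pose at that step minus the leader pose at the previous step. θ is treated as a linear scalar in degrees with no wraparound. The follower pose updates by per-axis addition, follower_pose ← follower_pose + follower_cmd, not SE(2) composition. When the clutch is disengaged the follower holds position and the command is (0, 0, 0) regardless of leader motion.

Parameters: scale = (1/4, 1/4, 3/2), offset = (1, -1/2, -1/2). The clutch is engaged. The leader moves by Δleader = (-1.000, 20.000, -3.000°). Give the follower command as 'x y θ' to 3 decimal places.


0.750 4.500 -5.000

axis x: 1/4·-1.000 + 1 = 0.750
axis y: 1/4·20.000 + -1/2 = 4.500
axis θ: 3/2·-3.000 + -1/2 = -5.000


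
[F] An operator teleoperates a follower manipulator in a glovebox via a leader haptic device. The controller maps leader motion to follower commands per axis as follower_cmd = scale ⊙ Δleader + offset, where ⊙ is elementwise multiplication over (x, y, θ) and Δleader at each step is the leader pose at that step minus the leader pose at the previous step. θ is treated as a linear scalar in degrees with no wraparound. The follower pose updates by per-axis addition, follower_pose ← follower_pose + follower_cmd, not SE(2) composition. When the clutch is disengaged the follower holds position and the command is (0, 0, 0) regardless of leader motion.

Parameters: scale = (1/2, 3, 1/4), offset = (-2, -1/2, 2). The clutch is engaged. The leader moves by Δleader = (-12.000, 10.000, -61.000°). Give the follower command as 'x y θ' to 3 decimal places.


axis x: 1/2·-12.000 + -2 = -8.000
axis y: 3·10.000 + -1/2 = 29.500
axis θ: 1/4·-61.000 + 2 = -13.250

-8.000 29.500 -13.250


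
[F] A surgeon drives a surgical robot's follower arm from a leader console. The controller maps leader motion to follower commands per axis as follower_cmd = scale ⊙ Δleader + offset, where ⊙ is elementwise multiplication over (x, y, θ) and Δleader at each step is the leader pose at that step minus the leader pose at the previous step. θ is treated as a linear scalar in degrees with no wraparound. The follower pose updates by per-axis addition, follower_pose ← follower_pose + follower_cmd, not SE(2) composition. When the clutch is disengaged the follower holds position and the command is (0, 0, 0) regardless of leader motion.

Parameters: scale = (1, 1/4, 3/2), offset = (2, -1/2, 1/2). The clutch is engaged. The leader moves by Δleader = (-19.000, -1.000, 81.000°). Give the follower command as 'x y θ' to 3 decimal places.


axis x: 1·-19.000 + 2 = -17.000
axis y: 1/4·-1.000 + -1/2 = -0.750
axis θ: 3/2·81.000 + 1/2 = 122.000

-17.000 -0.750 122.000


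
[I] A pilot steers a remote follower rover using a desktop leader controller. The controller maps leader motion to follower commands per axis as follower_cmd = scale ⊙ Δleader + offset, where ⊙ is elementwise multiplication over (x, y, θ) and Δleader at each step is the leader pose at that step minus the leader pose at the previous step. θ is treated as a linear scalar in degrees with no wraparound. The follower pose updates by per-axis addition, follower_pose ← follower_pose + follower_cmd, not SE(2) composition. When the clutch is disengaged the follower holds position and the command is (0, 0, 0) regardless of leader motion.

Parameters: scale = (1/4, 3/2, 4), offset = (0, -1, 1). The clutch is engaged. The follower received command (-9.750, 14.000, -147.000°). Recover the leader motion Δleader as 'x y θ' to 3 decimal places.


axis x: (-9.750 − 0) / (1/4) = -39.000
axis y: (14.000 − -1) / (3/2) = 10.000
axis θ: (-147.000 − 1) / (4) = -37.000

-39.000 10.000 -37.000


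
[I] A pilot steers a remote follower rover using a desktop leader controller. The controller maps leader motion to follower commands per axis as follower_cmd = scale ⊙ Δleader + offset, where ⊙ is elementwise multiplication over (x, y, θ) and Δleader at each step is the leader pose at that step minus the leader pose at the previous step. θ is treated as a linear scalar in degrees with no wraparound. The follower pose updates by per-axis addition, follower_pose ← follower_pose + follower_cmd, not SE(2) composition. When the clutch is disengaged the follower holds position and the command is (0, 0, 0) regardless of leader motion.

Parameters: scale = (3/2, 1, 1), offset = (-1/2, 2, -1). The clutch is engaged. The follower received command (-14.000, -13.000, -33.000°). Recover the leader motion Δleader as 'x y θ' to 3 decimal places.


axis x: (-14.000 − -1/2) / (3/2) = -9.000
axis y: (-13.000 − 2) / (1) = -15.000
axis θ: (-33.000 − -1) / (1) = -32.000

-9.000 -15.000 -32.000


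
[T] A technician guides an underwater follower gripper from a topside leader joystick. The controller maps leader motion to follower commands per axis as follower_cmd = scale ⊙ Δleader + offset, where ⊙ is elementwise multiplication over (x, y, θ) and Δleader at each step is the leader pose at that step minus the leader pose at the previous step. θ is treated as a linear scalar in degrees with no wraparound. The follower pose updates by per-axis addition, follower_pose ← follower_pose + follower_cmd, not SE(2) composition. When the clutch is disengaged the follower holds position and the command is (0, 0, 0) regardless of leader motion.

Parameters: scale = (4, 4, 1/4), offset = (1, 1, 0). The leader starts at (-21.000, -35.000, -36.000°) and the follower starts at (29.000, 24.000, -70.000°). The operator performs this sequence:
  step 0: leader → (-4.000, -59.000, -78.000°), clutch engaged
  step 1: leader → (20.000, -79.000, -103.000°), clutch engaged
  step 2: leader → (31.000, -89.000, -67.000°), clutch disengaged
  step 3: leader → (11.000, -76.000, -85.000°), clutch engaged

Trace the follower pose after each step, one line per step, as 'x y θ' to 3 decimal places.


98.000 -71.000 -80.500
195.000 -150.000 -86.750
195.000 -150.000 -86.750
116.000 -97.000 -91.250

step 0: Δleader=(17.000, -24.000, -42.000°), engaged; cmd=(69.000, -95.000, -10.500°) → follower=(98.000, -71.000, -80.500°)
step 1: Δleader=(24.000, -20.000, -25.000°), engaged; cmd=(97.000, -79.000, -6.250°) → follower=(195.000, -150.000, -86.750°)
step 2: Δleader=(11.000, -10.000, 36.000°), disengaged; cmd=(0,0,0) → follower holds at (195.000, -150.000, -86.750°)
step 3: Δleader=(-20.000, 13.000, -18.000°), engaged; cmd=(-79.000, 53.000, -4.500°) → follower=(116.000, -97.000, -91.250°)
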